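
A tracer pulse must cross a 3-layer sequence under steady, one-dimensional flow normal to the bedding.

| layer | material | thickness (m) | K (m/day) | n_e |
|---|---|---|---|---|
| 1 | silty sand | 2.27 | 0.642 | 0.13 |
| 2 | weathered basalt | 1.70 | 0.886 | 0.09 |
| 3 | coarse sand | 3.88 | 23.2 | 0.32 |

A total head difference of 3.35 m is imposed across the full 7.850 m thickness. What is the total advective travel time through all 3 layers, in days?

With flow normal to the layers, continuity requires the same specific discharge q through every layer.
Σ(b_i/K_i) = 2.27/0.642 + 1.70/0.886 + 3.88/23.2 = 5.622 d.
q = Δh / Σ(b_i/K_i) = 3.35 / 5.622 = 0.5959 m/day.
In each layer the seepage velocity is v_i = q/n_i, so the layer transit time is t_i = b_i·n_i / q:
  layer 1 (silty sand): t_1 = 2.27 × 0.13 / 0.5959 = 0.4952 d
  layer 2 (weathered basalt): t_2 = 1.70 × 0.09 / 0.5959 = 0.2568 d
  layer 3 (coarse sand): t_3 = 3.88 × 0.32 / 0.5959 = 2.084 d
Total t = Σ t_i = 2.836 days.

2.84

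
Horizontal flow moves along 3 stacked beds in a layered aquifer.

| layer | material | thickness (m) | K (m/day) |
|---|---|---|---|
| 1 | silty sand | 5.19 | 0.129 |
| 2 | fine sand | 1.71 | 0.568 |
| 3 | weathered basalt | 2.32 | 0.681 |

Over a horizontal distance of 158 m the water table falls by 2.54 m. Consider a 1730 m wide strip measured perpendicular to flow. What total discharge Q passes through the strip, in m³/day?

Flow is parallel to layering, so each bed carries its own Darcy discharge and the transmissivities add.
Σ(K_i·b_i) = 0.129×5.19 + 0.568×1.71 + 0.681×2.32 = 3.221 m²/day.
Hydraulic gradient i = Δh / L = 2.54 / 158 = 0.01608.
Q = Σ(K_i·b_i) · W · i = 3.221 × 1730 × 0.01608 = 89.57 m³/day.

89.6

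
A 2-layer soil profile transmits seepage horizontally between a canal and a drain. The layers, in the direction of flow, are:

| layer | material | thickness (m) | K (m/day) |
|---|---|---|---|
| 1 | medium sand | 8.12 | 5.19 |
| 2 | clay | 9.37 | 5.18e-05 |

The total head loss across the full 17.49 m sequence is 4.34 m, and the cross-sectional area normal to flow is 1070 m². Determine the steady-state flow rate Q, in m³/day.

0.0257

Flow is perpendicular to layering, so the layers act in series and the equivalent K is the thickness-weighted harmonic mean.
Total thickness L = 8.12 + 9.37 = 17.49 m.
Σ(b_i/K_i) = 8.12/5.19 + 9.37/5.18e-05 = 1.809e+05 d.
K_eq = L / Σ(b_i/K_i) = 17.49 / 1.809e+05 = 9.669e-05 m/day.
Q = K_eq · A · (Δh/L) = 9.669e-05 × 1070 × (4.34/17.49) = 0.02567 m³/day.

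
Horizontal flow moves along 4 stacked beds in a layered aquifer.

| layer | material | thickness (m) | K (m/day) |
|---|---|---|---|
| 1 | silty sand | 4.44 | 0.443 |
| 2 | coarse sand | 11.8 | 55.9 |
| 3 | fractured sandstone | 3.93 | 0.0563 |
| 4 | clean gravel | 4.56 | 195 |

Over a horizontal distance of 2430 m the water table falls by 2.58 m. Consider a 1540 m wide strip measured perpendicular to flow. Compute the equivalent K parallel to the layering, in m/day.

62.7

Flow is parallel to layering, so each bed carries its own Darcy discharge and the transmissivities add.
Σ(K_i·b_i) = 0.443×4.44 + 55.9×11.8 + 0.0563×3.93 + 195×4.56 = 1551 m²/day.
Total thickness b = 24.73 m, so K_eq = Σ(K_i·b_i)/b = 62.72 m/day.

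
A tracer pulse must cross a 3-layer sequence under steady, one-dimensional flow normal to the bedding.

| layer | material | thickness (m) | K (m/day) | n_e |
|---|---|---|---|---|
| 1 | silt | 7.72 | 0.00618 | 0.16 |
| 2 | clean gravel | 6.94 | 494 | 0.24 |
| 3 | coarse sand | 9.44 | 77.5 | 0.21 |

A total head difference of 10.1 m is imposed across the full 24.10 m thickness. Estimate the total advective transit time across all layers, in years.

1.65

With flow normal to the layers, continuity requires the same specific discharge q through every layer.
Σ(b_i/K_i) = 7.72/0.00618 + 6.94/494 + 9.44/77.5 = 1249 d.
q = Δh / Σ(b_i/K_i) = 10.1 / 1249 = 0.008084 m/day.
In each layer the seepage velocity is v_i = q/n_i, so the layer transit time is t_i = b_i·n_i / q:
  layer 1 (silt): t_1 = 7.72 × 0.16 / 0.008084 = 152.8 d
  layer 2 (clean gravel): t_2 = 6.94 × 0.24 / 0.008084 = 206.0 d
  layer 3 (coarse sand): t_3 = 9.44 × 0.21 / 0.008084 = 245.2 d
Total t = Σ t_i = 604.0 days = 1.654 years.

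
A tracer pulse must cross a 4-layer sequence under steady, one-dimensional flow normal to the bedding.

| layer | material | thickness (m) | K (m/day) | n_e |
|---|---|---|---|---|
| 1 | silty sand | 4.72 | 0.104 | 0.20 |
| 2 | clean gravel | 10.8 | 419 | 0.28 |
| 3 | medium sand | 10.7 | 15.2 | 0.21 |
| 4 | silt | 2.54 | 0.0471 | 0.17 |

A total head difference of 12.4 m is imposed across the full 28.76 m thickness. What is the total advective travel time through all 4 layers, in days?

53.6

With flow normal to the layers, continuity requires the same specific discharge q through every layer.
Σ(b_i/K_i) = 4.72/0.104 + 10.8/419 + 10.7/15.2 + 2.54/0.0471 = 100.0 d.
q = Δh / Σ(b_i/K_i) = 12.4 / 100.0 = 0.1239 m/day.
In each layer the seepage velocity is v_i = q/n_i, so the layer transit time is t_i = b_i·n_i / q:
  layer 1 (silty sand): t_1 = 4.72 × 0.20 / 0.1239 = 7.616 d
  layer 2 (clean gravel): t_2 = 10.8 × 0.28 / 0.1239 = 24.40 d
  layer 3 (medium sand): t_3 = 10.7 × 0.21 / 0.1239 = 18.13 d
  layer 4 (silt): t_4 = 2.54 × 0.17 / 0.1239 = 3.484 d
Total t = Σ t_i = 53.63 days.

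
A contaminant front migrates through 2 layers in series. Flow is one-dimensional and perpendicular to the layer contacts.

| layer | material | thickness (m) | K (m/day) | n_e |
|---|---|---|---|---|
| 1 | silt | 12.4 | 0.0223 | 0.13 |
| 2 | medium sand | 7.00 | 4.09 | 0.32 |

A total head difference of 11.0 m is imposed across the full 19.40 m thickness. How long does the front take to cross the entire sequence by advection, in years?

With flow normal to the layers, continuity requires the same specific discharge q through every layer.
Σ(b_i/K_i) = 12.4/0.0223 + 7.00/4.09 = 557.8 d.
q = Δh / Σ(b_i/K_i) = 11.0 / 557.8 = 0.01972 m/day.
In each layer the seepage velocity is v_i = q/n_i, so the layer transit time is t_i = b_i·n_i / q:
  layer 1 (silt): t_1 = 12.4 × 0.13 / 0.01972 = 81.74 d
  layer 2 (medium sand): t_2 = 7.00 × 0.32 / 0.01972 = 113.6 d
Total t = Σ t_i = 195.3 days = 0.5348 years.

0.535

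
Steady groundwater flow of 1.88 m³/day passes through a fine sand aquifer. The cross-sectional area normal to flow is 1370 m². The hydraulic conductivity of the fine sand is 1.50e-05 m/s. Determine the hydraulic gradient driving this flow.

Convert K: 1.50e-05 m/s × 86400 = 1.296 m/day.
From Q = K·A·i, i = Q / (K·A) = 1.88 / (1.296 × 1370) = 0.001059.

0.00106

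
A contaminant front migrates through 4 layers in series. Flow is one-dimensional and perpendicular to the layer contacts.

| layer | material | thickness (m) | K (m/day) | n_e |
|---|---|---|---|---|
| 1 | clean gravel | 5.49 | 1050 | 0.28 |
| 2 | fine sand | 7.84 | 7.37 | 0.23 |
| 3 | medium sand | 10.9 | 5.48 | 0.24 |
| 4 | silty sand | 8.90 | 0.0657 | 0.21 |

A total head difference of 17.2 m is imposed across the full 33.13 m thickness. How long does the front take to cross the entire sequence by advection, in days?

63.0

With flow normal to the layers, continuity requires the same specific discharge q through every layer.
Σ(b_i/K_i) = 5.49/1050 + 7.84/7.37 + 10.9/5.48 + 8.90/0.0657 = 138.5 d.
q = Δh / Σ(b_i/K_i) = 17.2 / 138.5 = 0.1242 m/day.
In each layer the seepage velocity is v_i = q/n_i, so the layer transit time is t_i = b_i·n_i / q:
  layer 1 (clean gravel): t_1 = 5.49 × 0.28 / 0.1242 = 12.38 d
  layer 2 (fine sand): t_2 = 7.84 × 0.23 / 0.1242 = 14.52 d
  layer 3 (medium sand): t_3 = 10.9 × 0.24 / 0.1242 = 21.07 d
  layer 4 (silty sand): t_4 = 8.90 × 0.21 / 0.1242 = 15.05 d
Total t = Σ t_i = 63.02 days.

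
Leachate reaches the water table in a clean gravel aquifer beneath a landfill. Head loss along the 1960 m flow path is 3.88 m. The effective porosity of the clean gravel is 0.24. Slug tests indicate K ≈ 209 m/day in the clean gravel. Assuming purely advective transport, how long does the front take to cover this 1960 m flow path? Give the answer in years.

Hydraulic gradient i = Δh / L = 3.88 / 1960 = 0.001980.
Darcy flux q = K · i = 209.0 × 0.001980 = 0.4137 m/day.
Seepage velocity v = q / n_e = 0.4137 / 0.24 = 1.724 m/day.
Travel time t = L / v = 1960 / 1.724 = 1137 days = 3.113 years.

3.11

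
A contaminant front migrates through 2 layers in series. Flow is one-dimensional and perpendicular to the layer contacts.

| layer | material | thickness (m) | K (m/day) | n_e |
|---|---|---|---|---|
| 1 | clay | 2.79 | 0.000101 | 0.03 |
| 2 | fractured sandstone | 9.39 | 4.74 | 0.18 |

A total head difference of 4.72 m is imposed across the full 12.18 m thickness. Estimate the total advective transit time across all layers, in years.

With flow normal to the layers, continuity requires the same specific discharge q through every layer.
Σ(b_i/K_i) = 2.79/0.000101 + 9.39/4.74 = 27626 d.
q = Δh / Σ(b_i/K_i) = 4.72 / 27626 = 0.0001709 m/day.
In each layer the seepage velocity is v_i = q/n_i, so the layer transit time is t_i = b_i·n_i / q:
  layer 1 (clay): t_1 = 2.79 × 0.03 / 0.0001709 = 489.9 d
  layer 2 (fractured sandstone): t_2 = 9.39 × 0.18 / 0.0001709 = 9893 d
Total t = Σ t_i = 10382 days = 28.43 years.

28.4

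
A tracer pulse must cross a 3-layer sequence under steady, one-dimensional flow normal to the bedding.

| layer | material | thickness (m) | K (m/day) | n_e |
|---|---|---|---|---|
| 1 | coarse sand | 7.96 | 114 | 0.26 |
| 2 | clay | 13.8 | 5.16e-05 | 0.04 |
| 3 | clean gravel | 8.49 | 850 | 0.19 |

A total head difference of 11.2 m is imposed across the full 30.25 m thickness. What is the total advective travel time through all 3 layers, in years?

277

With flow normal to the layers, continuity requires the same specific discharge q through every layer.
Σ(b_i/K_i) = 7.96/114 + 13.8/5.16e-05 + 8.49/850 = 2.674e+05 d.
q = Δh / Σ(b_i/K_i) = 11.2 / 2.674e+05 = 4.188e-05 m/day.
In each layer the seepage velocity is v_i = q/n_i, so the layer transit time is t_i = b_i·n_i / q:
  layer 1 (coarse sand): t_1 = 7.96 × 0.26 / 4.188e-05 = 49419 d
  layer 2 (clay): t_2 = 13.8 × 0.04 / 4.188e-05 = 13181 d
  layer 3 (clean gravel): t_3 = 8.49 × 0.19 / 4.188e-05 = 38519 d
Total t = Σ t_i = 1.011e+05 days = 276.8 years.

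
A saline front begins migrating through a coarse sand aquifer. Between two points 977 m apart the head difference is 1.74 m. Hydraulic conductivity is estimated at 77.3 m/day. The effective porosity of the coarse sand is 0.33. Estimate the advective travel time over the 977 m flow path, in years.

Hydraulic gradient i = Δh / L = 1.74 / 977 = 0.001781.
Darcy flux q = K · i = 77.30 × 0.001781 = 0.1377 m/day.
Seepage velocity v = q / n_e = 0.1377 / 0.33 = 0.4172 m/day.
Travel time t = L / v = 977 / 0.4172 = 2342 days = 6.412 years.

6.41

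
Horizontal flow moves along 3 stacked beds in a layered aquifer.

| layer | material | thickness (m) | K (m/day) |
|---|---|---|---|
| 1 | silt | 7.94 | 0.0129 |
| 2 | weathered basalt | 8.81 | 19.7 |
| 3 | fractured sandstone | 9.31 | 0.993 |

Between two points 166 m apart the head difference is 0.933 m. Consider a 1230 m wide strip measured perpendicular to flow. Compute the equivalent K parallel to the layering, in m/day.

7.02

Flow is parallel to layering, so each bed carries its own Darcy discharge and the transmissivities add.
Σ(K_i·b_i) = 0.0129×7.94 + 19.7×8.81 + 0.993×9.31 = 182.9 m²/day.
Total thickness b = 26.06 m, so K_eq = Σ(K_i·b_i)/b = 7.019 m/day.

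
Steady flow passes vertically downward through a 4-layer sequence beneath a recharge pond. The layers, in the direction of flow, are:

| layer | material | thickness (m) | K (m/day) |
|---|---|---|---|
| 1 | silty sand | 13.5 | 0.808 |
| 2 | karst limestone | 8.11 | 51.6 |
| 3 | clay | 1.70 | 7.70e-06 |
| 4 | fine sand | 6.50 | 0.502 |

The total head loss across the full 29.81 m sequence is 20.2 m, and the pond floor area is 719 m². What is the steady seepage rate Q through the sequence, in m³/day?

0.0658

Flow is perpendicular to layering, so the layers act in series and the equivalent K is the thickness-weighted harmonic mean.
Total thickness L = 13.5 + 8.11 + 1.70 + 6.50 = 29.81 m.
Σ(b_i/K_i) = 13.5/0.808 + 8.11/51.6 + 1.70/7.70e-06 + 6.50/0.502 = 2.208e+05 d.
K_eq = L / Σ(b_i/K_i) = 29.81 / 2.208e+05 = 0.0001350 m/day.
Q = K_eq · A · (Δh/L) = 0.0001350 × 719 × (20.2/29.81) = 0.06578 m³/day.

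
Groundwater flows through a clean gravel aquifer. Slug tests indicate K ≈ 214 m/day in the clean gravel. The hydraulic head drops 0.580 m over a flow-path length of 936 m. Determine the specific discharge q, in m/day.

Hydraulic gradient i = Δh / L = 0.580 / 936 = 0.0006197.
Specific discharge q = K · i = 214.0 × 0.0006197 = 0.1326 m/day.

0.133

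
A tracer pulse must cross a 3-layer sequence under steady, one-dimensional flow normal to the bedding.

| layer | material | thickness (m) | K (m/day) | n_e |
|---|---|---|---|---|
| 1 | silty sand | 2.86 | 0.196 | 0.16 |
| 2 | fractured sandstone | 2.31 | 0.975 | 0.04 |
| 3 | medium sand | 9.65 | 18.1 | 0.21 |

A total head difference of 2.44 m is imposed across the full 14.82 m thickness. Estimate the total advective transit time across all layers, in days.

With flow normal to the layers, continuity requires the same specific discharge q through every layer.
Σ(b_i/K_i) = 2.86/0.196 + 2.31/0.975 + 9.65/18.1 = 17.49 d.
q = Δh / Σ(b_i/K_i) = 2.44 / 17.49 = 0.1395 m/day.
In each layer the seepage velocity is v_i = q/n_i, so the layer transit time is t_i = b_i·n_i / q:
  layer 1 (silty sand): t_1 = 2.86 × 0.16 / 0.1395 = 3.281 d
  layer 2 (fractured sandstone): t_2 = 2.31 × 0.04 / 0.1395 = 0.6625 d
  layer 3 (medium sand): t_3 = 9.65 × 0.21 / 0.1395 = 14.53 d
Total t = Σ t_i = 18.47 days.

18.5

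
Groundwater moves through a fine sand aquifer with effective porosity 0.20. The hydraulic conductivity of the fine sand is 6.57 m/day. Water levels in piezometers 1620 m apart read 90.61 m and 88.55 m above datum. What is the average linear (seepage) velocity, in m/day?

0.0418

Hydraulic gradient i = (90.61 − 88.55) / 1620 = 2.06 / 1620 = 0.001272.
Darcy flux q = K · i = 6.570 × 0.001272 = 0.008354 m/day.
Seepage velocity v = q / n_e = 0.008354 / 0.20 = 0.04177 m/day.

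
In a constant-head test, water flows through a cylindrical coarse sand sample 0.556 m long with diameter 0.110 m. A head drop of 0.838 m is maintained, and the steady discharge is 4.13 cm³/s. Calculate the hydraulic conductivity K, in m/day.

24.9

Cross-sectional area A = π·(d/2)² = π × (0.110/2)² = 0.009503 m².
Convert discharge: 4.13 cm³/s = 4.130e-06 m³/s.
Darcy's law rearranged: K = Q·L / (A·Δh) = 4.130e-06 × 0.556 / (0.009503 × 0.838) = 0.0002883 m/s = 24.91 m/day.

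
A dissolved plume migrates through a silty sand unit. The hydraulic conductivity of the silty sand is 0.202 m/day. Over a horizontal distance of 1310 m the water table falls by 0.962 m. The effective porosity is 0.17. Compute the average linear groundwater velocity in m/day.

Hydraulic gradient i = Δh / L = 0.962 / 1310 = 0.0007344.
Darcy flux q = K · i = 0.2020 × 0.0007344 = 0.0001483 m/day.
Seepage velocity v = q / n_e = 0.0001483 / 0.17 = 0.0008726 m/day.

0.000873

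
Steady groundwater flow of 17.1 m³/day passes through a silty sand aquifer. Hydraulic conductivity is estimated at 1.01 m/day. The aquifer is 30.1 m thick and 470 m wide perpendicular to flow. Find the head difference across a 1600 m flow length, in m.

Cross-sectional area A = 470 × 30.1 = 14147 m².
From Q = K·A·i, i = Q / (K·A) = 17.1 / (1.010 × 14147) = 0.001197.
Head loss Δh = i · L = 0.001197 × 1600 = 1.915 m.

1.91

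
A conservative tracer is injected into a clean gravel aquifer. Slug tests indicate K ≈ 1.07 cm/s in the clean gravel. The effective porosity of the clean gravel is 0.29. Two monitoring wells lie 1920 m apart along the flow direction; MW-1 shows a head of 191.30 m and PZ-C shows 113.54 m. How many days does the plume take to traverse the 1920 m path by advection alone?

Convert K: 1.07 cm/s × 864 = 924.5 m/day.
Hydraulic gradient i = (191.30 − 113.54) / 1920 = 77.76 / 1920 = 0.04050.
Darcy flux q = K · i = 924.5 × 0.04050 = 37.44 m/day.
Seepage velocity v = q / n_e = 37.44 / 0.29 = 129.1 m/day.
Travel time t = L / v = 1920 / 129.1 = 14.87 days.

14.9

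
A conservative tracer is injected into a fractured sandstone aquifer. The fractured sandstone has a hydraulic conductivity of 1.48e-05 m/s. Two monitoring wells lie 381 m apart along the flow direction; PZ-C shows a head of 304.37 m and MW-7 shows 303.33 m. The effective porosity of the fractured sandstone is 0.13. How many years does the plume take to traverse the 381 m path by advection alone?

38.9

Convert K: 1.48e-05 m/s × 86400 = 1.279 m/day.
Hydraulic gradient i = (304.37 − 303.33) / 381 = 1.04 / 381 = 0.002730.
Darcy flux q = K · i = 1.279 × 0.002730 = 0.003490 m/day.
Seepage velocity v = q / n_e = 0.003490 / 0.13 = 0.02685 m/day.
Travel time t = L / v = 381 / 0.02685 = 14190 days = 38.85 years.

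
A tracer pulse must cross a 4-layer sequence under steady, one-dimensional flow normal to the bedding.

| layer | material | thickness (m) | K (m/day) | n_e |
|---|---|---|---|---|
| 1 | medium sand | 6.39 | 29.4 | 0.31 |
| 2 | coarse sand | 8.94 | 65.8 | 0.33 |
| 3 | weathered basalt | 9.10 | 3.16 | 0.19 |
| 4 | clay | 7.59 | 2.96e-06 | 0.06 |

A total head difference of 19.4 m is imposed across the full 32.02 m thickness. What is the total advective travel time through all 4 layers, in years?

With flow normal to the layers, continuity requires the same specific discharge q through every layer.
Σ(b_i/K_i) = 6.39/29.4 + 8.94/65.8 + 9.10/3.16 + 7.59/2.96e-06 = 2.564e+06 d.
q = Δh / Σ(b_i/K_i) = 19.4 / 2.564e+06 = 7.566e-06 m/day.
In each layer the seepage velocity is v_i = q/n_i, so the layer transit time is t_i = b_i·n_i / q:
  layer 1 (medium sand): t_1 = 6.39 × 0.31 / 7.566e-06 = 2.618e+05 d
  layer 2 (coarse sand): t_2 = 8.94 × 0.33 / 7.566e-06 = 3.899e+05 d
  layer 3 (weathered basalt): t_3 = 9.10 × 0.19 / 7.566e-06 = 2.285e+05 d
  layer 4 (clay): t_4 = 7.59 × 0.06 / 7.566e-06 = 60192 d
Total t = Σ t_i = 9.405e+05 days = 2575 years.

2570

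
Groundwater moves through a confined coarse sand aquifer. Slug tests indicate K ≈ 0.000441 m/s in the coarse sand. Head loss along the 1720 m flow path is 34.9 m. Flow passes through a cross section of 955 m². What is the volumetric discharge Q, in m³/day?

738

Convert K: 0.000441 m/s × 86400 = 38.10 m/day.
Hydraulic gradient i = Δh / L = 34.9 / 1720 = 0.02029.
Darcy's law: Q = K · A · i = 38.10 × 955.0 × 0.02029 = 738.3 m³/day.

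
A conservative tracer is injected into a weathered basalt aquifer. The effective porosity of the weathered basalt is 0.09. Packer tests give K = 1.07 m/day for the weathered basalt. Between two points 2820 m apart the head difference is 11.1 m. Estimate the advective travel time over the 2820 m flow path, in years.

165

Hydraulic gradient i = Δh / L = 11.1 / 2820 = 0.003936.
Darcy flux q = K · i = 1.070 × 0.003936 = 0.004212 m/day.
Seepage velocity v = q / n_e = 0.004212 / 0.09 = 0.04680 m/day.
Travel time t = L / v = 2820 / 0.04680 = 60261 days = 165.0 years.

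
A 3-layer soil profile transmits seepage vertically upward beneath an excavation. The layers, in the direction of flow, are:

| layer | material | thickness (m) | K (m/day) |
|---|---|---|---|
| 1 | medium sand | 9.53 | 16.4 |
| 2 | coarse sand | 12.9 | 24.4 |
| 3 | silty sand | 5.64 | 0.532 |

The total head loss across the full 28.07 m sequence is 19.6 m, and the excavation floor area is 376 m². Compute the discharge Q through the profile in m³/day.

629

Flow is perpendicular to layering, so the layers act in series and the equivalent K is the thickness-weighted harmonic mean.
Total thickness L = 9.53 + 12.9 + 5.64 = 28.07 m.
Σ(b_i/K_i) = 9.53/16.4 + 12.9/24.4 + 5.64/0.532 = 11.71 d.
K_eq = L / Σ(b_i/K_i) = 28.07 / 11.71 = 2.397 m/day.
Q = K_eq · A · (Δh/L) = 2.397 × 376 × (19.6/28.07) = 629.3 m³/day.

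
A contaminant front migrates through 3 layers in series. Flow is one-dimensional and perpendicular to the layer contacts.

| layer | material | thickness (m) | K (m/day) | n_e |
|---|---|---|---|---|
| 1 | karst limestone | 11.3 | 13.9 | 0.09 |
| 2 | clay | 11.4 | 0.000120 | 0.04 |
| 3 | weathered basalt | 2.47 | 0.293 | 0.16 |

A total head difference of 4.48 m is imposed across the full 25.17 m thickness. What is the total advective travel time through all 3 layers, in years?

With flow normal to the layers, continuity requires the same specific discharge q through every layer.
Σ(b_i/K_i) = 11.3/13.9 + 11.4/0.000120 + 2.47/0.293 = 95009 d.
q = Δh / Σ(b_i/K_i) = 4.48 / 95009 = 4.715e-05 m/day.
In each layer the seepage velocity is v_i = q/n_i, so the layer transit time is t_i = b_i·n_i / q:
  layer 1 (karst limestone): t_1 = 11.3 × 0.09 / 4.715e-05 = 21568 d
  layer 2 (clay): t_2 = 11.4 × 0.04 / 4.715e-05 = 9671 d
  layer 3 (weathered basalt): t_3 = 2.47 × 0.16 / 4.715e-05 = 8381 d
Total t = Σ t_i = 39620 days = 108.5 years.

108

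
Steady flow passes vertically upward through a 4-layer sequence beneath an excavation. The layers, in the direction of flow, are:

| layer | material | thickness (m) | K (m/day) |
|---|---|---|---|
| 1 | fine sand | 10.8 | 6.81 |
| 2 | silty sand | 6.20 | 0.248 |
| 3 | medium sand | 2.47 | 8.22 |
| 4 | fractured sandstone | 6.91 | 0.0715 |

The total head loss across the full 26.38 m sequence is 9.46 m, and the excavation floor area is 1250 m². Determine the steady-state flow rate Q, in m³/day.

Flow is perpendicular to layering, so the layers act in series and the equivalent K is the thickness-weighted harmonic mean.
Total thickness L = 10.8 + 6.20 + 2.47 + 6.91 = 26.38 m.
Σ(b_i/K_i) = 10.8/6.81 + 6.20/0.248 + 2.47/8.22 + 6.91/0.0715 = 123.5 d.
K_eq = L / Σ(b_i/K_i) = 26.38 / 123.5 = 0.2136 m/day.
Q = K_eq · A · (Δh/L) = 0.2136 × 1250 × (9.46/26.38) = 95.73 m³/day.

95.7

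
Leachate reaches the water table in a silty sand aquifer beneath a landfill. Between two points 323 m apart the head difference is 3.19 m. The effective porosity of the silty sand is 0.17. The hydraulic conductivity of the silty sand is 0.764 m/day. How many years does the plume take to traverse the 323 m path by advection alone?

Hydraulic gradient i = Δh / L = 3.19 / 323 = 0.009876.
Darcy flux q = K · i = 0.7640 × 0.009876 = 0.007545 m/day.
Seepage velocity v = q / n_e = 0.007545 / 0.17 = 0.04438 m/day.
Travel time t = L / v = 323 / 0.04438 = 7277 days = 19.92 years.

19.9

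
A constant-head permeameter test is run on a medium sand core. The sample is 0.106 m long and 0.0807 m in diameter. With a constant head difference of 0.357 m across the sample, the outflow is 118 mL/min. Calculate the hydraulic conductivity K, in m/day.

Cross-sectional area A = π·(d/2)² = π × (0.0807/2)² = 0.005115 m².
Convert discharge: 118 mL/min = 1.967e-06 m³/s.
Darcy's law rearranged: K = Q·L / (A·Δh) = 1.967e-06 × 0.106 / (0.005115 × 0.357) = 0.0001142 m/s = 9.864 m/day.

9.86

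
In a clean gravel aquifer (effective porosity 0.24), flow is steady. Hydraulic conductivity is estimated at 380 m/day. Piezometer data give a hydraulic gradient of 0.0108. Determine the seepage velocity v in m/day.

17.1

Hydraulic gradient i = 0.0108.
Darcy flux q = K · i = 380.0 × 0.01080 = 4.104 m/day.
Seepage velocity v = q / n_e = 4.104 / 0.24 = 17.10 m/day.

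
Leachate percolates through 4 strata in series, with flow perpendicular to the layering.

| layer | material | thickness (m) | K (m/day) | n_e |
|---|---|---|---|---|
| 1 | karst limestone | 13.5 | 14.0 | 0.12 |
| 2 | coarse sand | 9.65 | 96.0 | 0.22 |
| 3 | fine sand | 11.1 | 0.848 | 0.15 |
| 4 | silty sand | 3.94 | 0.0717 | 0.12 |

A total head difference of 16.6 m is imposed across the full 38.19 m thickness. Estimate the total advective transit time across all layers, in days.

With flow normal to the layers, continuity requires the same specific discharge q through every layer.
Σ(b_i/K_i) = 13.5/14.0 + 9.65/96.0 + 11.1/0.848 + 3.94/0.0717 = 69.11 d.
q = Δh / Σ(b_i/K_i) = 16.6 / 69.11 = 0.2402 m/day.
In each layer the seepage velocity is v_i = q/n_i, so the layer transit time is t_i = b_i·n_i / q:
  layer 1 (karst limestone): t_1 = 13.5 × 0.12 / 0.2402 = 6.744 d
  layer 2 (coarse sand): t_2 = 9.65 × 0.22 / 0.2402 = 8.838 d
  layer 3 (fine sand): t_3 = 11.1 × 0.15 / 0.2402 = 6.931 d
  layer 4 (silty sand): t_4 = 3.94 × 0.12 / 0.2402 = 1.968 d
Total t = Σ t_i = 24.48 days.

24.5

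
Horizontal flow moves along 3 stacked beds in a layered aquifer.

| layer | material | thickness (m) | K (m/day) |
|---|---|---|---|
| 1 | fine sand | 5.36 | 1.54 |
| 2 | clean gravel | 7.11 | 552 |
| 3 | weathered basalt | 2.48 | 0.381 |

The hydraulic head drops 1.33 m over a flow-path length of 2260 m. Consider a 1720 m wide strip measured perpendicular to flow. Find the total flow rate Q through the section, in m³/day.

Flow is parallel to layering, so each bed carries its own Darcy discharge and the transmissivities add.
Σ(K_i·b_i) = 1.54×5.36 + 552×7.11 + 0.381×2.48 = 3934 m²/day.
Hydraulic gradient i = Δh / L = 1.33 / 2260 = 0.0005885.
Q = Σ(K_i·b_i) · W · i = 3934 × 1720 × 0.0005885 = 3982 m³/day.

3980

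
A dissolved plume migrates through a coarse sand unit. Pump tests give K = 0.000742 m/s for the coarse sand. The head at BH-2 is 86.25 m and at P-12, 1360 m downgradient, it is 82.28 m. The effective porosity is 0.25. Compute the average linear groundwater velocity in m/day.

0.749

Convert K: 0.000742 m/s × 86400 = 64.11 m/day.
Hydraulic gradient i = (86.25 − 82.28) / 1360 = 3.97 / 1360 = 0.002919.
Darcy flux q = K · i = 64.11 × 0.002919 = 0.1871 m/day.
Seepage velocity v = q / n_e = 0.1871 / 0.25 = 0.7486 m/day.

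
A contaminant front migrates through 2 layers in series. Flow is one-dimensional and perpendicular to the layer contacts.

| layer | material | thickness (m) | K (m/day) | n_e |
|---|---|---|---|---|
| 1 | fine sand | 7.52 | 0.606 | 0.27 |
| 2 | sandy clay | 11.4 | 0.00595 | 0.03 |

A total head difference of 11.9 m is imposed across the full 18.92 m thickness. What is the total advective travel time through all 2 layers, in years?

With flow normal to the layers, continuity requires the same specific discharge q through every layer.
Σ(b_i/K_i) = 7.52/0.606 + 11.4/0.00595 = 1928 d.
q = Δh / Σ(b_i/K_i) = 11.9 / 1928 = 0.006171 m/day.
In each layer the seepage velocity is v_i = q/n_i, so the layer transit time is t_i = b_i·n_i / q:
  layer 1 (fine sand): t_1 = 7.52 × 0.27 / 0.006171 = 329.0 d
  layer 2 (sandy clay): t_2 = 11.4 × 0.03 / 0.006171 = 55.42 d
Total t = Σ t_i = 384.4 days = 1.053 years.

1.05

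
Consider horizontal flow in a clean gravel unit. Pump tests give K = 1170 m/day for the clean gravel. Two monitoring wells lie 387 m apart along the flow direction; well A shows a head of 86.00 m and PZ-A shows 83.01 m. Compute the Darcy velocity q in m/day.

Hydraulic gradient i = (86.00 − 83.01) / 387 = 2.99 / 387 = 0.007726.
Specific discharge q = K · i = 1170 × 0.007726 = 9.040 m/day.

9.04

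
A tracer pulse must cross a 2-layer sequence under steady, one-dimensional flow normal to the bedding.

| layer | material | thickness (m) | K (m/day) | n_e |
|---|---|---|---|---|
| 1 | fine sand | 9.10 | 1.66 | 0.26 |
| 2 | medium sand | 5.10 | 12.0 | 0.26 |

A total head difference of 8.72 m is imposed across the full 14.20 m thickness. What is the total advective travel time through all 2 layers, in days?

With flow normal to the layers, continuity requires the same specific discharge q through every layer.
Σ(b_i/K_i) = 9.10/1.66 + 5.10/12.0 = 5.907 d.
q = Δh / Σ(b_i/K_i) = 8.72 / 5.907 = 1.476 m/day.
In each layer the seepage velocity is v_i = q/n_i, so the layer transit time is t_i = b_i·n_i / q:
  layer 1 (fine sand): t_1 = 9.10 × 0.26 / 1.476 = 1.603 d
  layer 2 (medium sand): t_2 = 5.10 × 0.26 / 1.476 = 0.8982 d
Total t = Σ t_i = 2.501 days.

2.50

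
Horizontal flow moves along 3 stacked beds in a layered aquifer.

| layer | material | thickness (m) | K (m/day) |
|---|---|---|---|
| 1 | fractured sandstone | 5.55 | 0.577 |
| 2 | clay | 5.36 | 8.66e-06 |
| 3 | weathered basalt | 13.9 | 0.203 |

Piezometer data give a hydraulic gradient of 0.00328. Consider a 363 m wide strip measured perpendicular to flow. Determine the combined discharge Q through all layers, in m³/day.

Flow is parallel to layering, so each bed carries its own Darcy discharge and the transmissivities add.
Σ(K_i·b_i) = 0.577×5.55 + 8.66e-06×5.36 + 0.203×13.9 = 6.024 m²/day.
Hydraulic gradient i = 0.00328.
Q = Σ(K_i·b_i) · W · i = 6.024 × 363 × 0.003280 = 7.173 m³/day.

7.17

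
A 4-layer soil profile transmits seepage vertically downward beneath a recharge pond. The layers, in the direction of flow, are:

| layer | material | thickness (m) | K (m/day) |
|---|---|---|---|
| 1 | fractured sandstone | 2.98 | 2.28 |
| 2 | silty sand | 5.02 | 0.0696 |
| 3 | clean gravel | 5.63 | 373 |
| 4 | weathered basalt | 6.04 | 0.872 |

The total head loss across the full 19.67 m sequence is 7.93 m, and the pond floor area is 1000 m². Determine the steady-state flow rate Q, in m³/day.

Flow is perpendicular to layering, so the layers act in series and the equivalent K is the thickness-weighted harmonic mean.
Total thickness L = 2.98 + 5.02 + 5.63 + 6.04 = 19.67 m.
Σ(b_i/K_i) = 2.98/2.28 + 5.02/0.0696 + 5.63/373 + 6.04/0.872 = 80.38 d.
K_eq = L / Σ(b_i/K_i) = 19.67 / 80.38 = 0.2447 m/day.
Q = K_eq · A · (Δh/L) = 0.2447 × 1000 × (7.93/19.67) = 98.66 m³/day.

98.7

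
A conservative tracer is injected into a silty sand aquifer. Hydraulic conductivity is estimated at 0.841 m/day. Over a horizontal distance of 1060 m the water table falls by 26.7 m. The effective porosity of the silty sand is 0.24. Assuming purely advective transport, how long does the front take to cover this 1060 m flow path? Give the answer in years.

Hydraulic gradient i = Δh / L = 26.7 / 1060 = 0.02519.
Darcy flux q = K · i = 0.8410 × 0.02519 = 0.02118 m/day.
Seepage velocity v = q / n_e = 0.02118 / 0.24 = 0.08827 m/day.
Travel time t = L / v = 1060 / 0.08827 = 12009 days = 32.88 years.

32.9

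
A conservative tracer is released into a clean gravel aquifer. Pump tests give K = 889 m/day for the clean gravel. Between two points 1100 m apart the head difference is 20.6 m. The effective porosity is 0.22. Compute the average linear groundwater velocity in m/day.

Hydraulic gradient i = Δh / L = 20.6 / 1100 = 0.01873.
Darcy flux q = K · i = 889.0 × 0.01873 = 16.65 m/day.
Seepage velocity v = q / n_e = 16.65 / 0.22 = 75.68 m/day.

75.7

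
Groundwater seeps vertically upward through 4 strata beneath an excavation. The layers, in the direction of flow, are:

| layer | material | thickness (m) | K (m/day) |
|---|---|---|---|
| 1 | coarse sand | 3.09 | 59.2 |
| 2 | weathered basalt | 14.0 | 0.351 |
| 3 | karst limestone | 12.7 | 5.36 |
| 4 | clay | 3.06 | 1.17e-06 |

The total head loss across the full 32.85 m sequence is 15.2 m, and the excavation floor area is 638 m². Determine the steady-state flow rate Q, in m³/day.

Flow is perpendicular to layering, so the layers act in series and the equivalent K is the thickness-weighted harmonic mean.
Total thickness L = 3.09 + 14.0 + 12.7 + 3.06 = 32.85 m.
Σ(b_i/K_i) = 3.09/59.2 + 14.0/0.351 + 12.7/5.36 + 3.06/1.17e-06 = 2.615e+06 d.
K_eq = L / Σ(b_i/K_i) = 32.85 / 2.615e+06 = 1.256e-05 m/day.
Q = K_eq · A · (Δh/L) = 1.256e-05 × 638 × (15.2/32.85) = 0.003708 m³/day.

0.00371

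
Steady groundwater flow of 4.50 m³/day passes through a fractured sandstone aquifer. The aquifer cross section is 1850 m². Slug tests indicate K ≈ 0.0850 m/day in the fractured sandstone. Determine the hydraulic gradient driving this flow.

0.0286

From Q = K·A·i, i = Q / (K·A) = 4.50 / (0.08500 × 1850) = 0.02862.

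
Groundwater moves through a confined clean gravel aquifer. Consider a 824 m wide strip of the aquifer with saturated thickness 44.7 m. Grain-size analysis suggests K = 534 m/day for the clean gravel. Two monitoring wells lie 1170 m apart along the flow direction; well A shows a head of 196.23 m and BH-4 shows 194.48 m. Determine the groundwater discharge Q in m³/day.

29400

Cross-sectional area A = 824 × 44.7 = 36833 m².
Hydraulic gradient i = (196.23 − 194.48) / 1170 = 1.75 / 1170 = 0.001496.
Darcy's law: Q = K · A · i = 534.0 × 36833 × 0.001496 = 29419 m³/day.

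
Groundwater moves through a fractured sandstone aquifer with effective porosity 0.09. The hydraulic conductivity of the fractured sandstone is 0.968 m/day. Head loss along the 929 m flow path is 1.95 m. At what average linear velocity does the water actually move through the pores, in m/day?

0.0226

Hydraulic gradient i = Δh / L = 1.95 / 929 = 0.002099.
Darcy flux q = K · i = 0.9680 × 0.002099 = 0.002032 m/day.
Seepage velocity v = q / n_e = 0.002032 / 0.09 = 0.02258 m/day.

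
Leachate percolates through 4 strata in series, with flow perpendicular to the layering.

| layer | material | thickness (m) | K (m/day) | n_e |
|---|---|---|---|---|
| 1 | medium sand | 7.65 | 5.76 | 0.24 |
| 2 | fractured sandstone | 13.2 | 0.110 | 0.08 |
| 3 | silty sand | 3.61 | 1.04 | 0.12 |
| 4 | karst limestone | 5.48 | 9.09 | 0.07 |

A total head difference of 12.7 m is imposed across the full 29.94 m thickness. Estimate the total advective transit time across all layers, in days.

With flow normal to the layers, continuity requires the same specific discharge q through every layer.
Σ(b_i/K_i) = 7.65/5.76 + 13.2/0.110 + 3.61/1.04 + 5.48/9.09 = 125.4 d.
q = Δh / Σ(b_i/K_i) = 12.7 / 125.4 = 0.1013 m/day.
In each layer the seepage velocity is v_i = q/n_i, so the layer transit time is t_i = b_i·n_i / q:
  layer 1 (medium sand): t_1 = 7.65 × 0.24 / 0.1013 = 18.13 d
  layer 2 (fractured sandstone): t_2 = 13.2 × 0.08 / 0.1013 = 10.43 d
  layer 3 (silty sand): t_3 = 3.61 × 0.12 / 0.1013 = 4.277 d
  layer 4 (karst limestone): t_4 = 5.48 × 0.07 / 0.1013 = 3.788 d
Total t = Σ t_i = 36.62 days.

36.6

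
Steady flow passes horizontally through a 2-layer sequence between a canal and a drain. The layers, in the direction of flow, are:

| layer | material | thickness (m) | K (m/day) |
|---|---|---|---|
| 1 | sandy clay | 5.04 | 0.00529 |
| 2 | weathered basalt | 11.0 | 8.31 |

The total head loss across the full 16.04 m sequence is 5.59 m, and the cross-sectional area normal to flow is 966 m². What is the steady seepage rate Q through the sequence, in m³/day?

5.66

Flow is perpendicular to layering, so the layers act in series and the equivalent K is the thickness-weighted harmonic mean.
Total thickness L = 5.04 + 11.0 = 16.04 m.
Σ(b_i/K_i) = 5.04/0.00529 + 11.0/8.31 = 954.1 d.
K_eq = L / Σ(b_i/K_i) = 16.04 / 954.1 = 0.01681 m/day.
Q = K_eq · A · (Δh/L) = 0.01681 × 966 × (5.59/16.04) = 5.660 m³/day.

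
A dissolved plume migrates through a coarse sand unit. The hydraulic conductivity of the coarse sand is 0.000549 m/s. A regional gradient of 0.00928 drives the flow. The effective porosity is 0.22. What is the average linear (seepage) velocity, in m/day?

2.00

Convert K: 0.000549 m/s × 86400 = 47.43 m/day.
Hydraulic gradient i = 0.00928.
Darcy flux q = K · i = 47.43 × 0.009280 = 0.4402 m/day.
Seepage velocity v = q / n_e = 0.4402 / 0.22 = 2.001 m/day.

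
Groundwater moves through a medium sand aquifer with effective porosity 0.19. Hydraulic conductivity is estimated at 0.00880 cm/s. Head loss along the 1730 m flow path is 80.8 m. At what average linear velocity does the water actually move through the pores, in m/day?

1.87

Convert K: 0.00880 cm/s × 864 = 7.603 m/day.
Hydraulic gradient i = Δh / L = 80.8 / 1730 = 0.04671.
Darcy flux q = K · i = 7.603 × 0.04671 = 0.3551 m/day.
Seepage velocity v = q / n_e = 0.3551 / 0.19 = 1.869 m/day.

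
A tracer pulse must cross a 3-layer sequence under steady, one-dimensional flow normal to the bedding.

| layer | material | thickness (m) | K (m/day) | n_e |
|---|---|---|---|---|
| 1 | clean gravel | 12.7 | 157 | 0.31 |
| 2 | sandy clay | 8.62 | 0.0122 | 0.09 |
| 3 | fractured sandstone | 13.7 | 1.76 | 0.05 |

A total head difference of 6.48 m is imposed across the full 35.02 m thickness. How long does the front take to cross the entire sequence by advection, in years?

1.63

With flow normal to the layers, continuity requires the same specific discharge q through every layer.
Σ(b_i/K_i) = 12.7/157 + 8.62/0.0122 + 13.7/1.76 = 714.4 d.
q = Δh / Σ(b_i/K_i) = 6.48 / 714.4 = 0.009070 m/day.
In each layer the seepage velocity is v_i = q/n_i, so the layer transit time is t_i = b_i·n_i / q:
  layer 1 (clean gravel): t_1 = 12.7 × 0.31 / 0.009070 = 434.1 d
  layer 2 (sandy clay): t_2 = 8.62 × 0.09 / 0.009070 = 85.53 d
  layer 3 (fractured sandstone): t_3 = 13.7 × 0.05 / 0.009070 = 75.52 d
Total t = Σ t_i = 595.1 days = 1.629 years.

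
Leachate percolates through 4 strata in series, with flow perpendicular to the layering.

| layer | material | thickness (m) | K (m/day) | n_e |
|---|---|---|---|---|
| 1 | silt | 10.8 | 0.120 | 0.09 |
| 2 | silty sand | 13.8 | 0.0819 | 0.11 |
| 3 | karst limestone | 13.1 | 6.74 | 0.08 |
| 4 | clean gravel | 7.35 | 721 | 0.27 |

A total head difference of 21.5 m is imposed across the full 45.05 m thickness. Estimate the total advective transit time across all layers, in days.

With flow normal to the layers, continuity requires the same specific discharge q through every layer.
Σ(b_i/K_i) = 10.8/0.120 + 13.8/0.0819 + 13.1/6.74 + 7.35/721 = 260.5 d.
q = Δh / Σ(b_i/K_i) = 21.5 / 260.5 = 0.08255 m/day.
In each layer the seepage velocity is v_i = q/n_i, so the layer transit time is t_i = b_i·n_i / q:
  layer 1 (silt): t_1 = 10.8 × 0.09 / 0.08255 = 11.77 d
  layer 2 (silty sand): t_2 = 13.8 × 0.11 / 0.08255 = 18.39 d
  layer 3 (karst limestone): t_3 = 13.1 × 0.08 / 0.08255 = 12.70 d
  layer 4 (clean gravel): t_4 = 7.35 × 0.27 / 0.08255 = 24.04 d
Total t = Σ t_i = 66.90 days.

66.9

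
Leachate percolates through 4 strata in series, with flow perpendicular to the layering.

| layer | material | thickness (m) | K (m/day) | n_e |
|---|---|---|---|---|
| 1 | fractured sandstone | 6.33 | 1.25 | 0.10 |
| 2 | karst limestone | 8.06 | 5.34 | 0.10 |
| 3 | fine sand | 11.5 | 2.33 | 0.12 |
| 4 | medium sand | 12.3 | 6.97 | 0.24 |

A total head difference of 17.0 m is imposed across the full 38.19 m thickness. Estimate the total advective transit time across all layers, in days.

4.51

With flow normal to the layers, continuity requires the same specific discharge q through every layer.
Σ(b_i/K_i) = 6.33/1.25 + 8.06/5.34 + 11.5/2.33 + 12.3/6.97 = 13.27 d.
q = Δh / Σ(b_i/K_i) = 17.0 / 13.27 = 1.281 m/day.
In each layer the seepage velocity is v_i = q/n_i, so the layer transit time is t_i = b_i·n_i / q:
  layer 1 (fractured sandstone): t_1 = 6.33 × 0.10 / 1.281 = 0.4942 d
  layer 2 (karst limestone): t_2 = 8.06 × 0.10 / 1.281 = 0.6293 d
  layer 3 (fine sand): t_3 = 11.5 × 0.12 / 1.281 = 1.078 d
  layer 4 (medium sand): t_4 = 12.3 × 0.24 / 1.281 = 2.305 d
Total t = Σ t_i = 4.506 days.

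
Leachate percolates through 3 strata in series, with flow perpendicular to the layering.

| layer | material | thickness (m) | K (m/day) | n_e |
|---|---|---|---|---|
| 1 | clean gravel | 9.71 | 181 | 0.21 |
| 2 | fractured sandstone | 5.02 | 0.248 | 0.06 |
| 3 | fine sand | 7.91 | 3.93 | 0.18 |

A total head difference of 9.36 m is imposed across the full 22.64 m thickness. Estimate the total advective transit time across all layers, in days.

8.97

With flow normal to the layers, continuity requires the same specific discharge q through every layer.
Σ(b_i/K_i) = 9.71/181 + 5.02/0.248 + 7.91/3.93 = 22.31 d.
q = Δh / Σ(b_i/K_i) = 9.36 / 22.31 = 0.4196 m/day.
In each layer the seepage velocity is v_i = q/n_i, so the layer transit time is t_i = b_i·n_i / q:
  layer 1 (clean gravel): t_1 = 9.71 × 0.21 / 0.4196 = 4.860 d
  layer 2 (fractured sandstone): t_2 = 5.02 × 0.06 / 0.4196 = 0.7179 d
  layer 3 (fine sand): t_3 = 7.91 × 0.18 / 0.4196 = 3.393 d
Total t = Σ t_i = 8.971 days.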